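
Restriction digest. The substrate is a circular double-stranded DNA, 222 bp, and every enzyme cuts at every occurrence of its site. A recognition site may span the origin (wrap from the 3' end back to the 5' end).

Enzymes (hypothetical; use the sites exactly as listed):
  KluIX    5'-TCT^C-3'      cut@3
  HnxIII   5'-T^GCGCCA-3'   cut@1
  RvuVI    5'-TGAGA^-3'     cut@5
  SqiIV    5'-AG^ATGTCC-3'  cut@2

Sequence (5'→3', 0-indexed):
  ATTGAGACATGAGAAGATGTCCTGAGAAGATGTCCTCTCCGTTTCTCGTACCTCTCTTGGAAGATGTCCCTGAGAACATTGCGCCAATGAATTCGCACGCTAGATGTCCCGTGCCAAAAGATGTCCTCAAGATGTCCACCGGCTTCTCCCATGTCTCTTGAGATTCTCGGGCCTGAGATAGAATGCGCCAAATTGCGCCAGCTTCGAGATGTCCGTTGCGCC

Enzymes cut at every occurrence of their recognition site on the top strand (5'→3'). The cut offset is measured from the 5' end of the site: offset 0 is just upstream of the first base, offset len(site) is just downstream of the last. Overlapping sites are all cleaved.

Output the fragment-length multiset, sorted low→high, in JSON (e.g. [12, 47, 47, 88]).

Scan for sites:
  KluIX TCTC/3: at [35, 43, 52, 144, 153, 164] ⇒ [38, 46, 55, 147, 156, 167]
  HnxIII TGCGCCA/1: at [79, 183, 193, 216] ⇒ [80, 184, 194, 217]
  RvuVI TGAGA/5: at [2, 9, 22, 70, 158, 173] ⇒ [7, 14, 27, 75, 163, 178]
  SqiIV AGATGTCC/2: at [14, 27, 61, 101, 118, 129, 206] ⇒ [16, 29, 63, 103, 120, 131, 208]

All cut coordinates (distinct, sorted): [7, 14, 16, 27, 29, 38, 46, 55, 63, 75, 80, 103, 120, 131, 147, 156, 163, 167, 178, 184, 194, 208, 217]

Fragment lengths:
  7→14: 7 bp
  14→16: 2 bp
  16→27: 11 bp
  27→29: 2 bp
  29→38: 9 bp
  38→46: 8 bp
  46→55: 9 bp
  55→63: 8 bp
  63→75: 12 bp
  75→80: 5 bp
  80→103: 23 bp
  103→120: 17 bp
  120→131: 11 bp
  131→147: 16 bp
  147→156: 9 bp
  156→163: 7 bp
  163→167: 4 bp
  167→178: 11 bp
  178→184: 6 bp
  184→194: 10 bp
  194→208: 14 bp
  208→217: 9 bp
  217→7 (wrap): 222-217+7 = 12 bp

[2,2,4,5,6,7,7,8,8,9,9,9,9,10,11,11,11,12,12,14,16,17,23]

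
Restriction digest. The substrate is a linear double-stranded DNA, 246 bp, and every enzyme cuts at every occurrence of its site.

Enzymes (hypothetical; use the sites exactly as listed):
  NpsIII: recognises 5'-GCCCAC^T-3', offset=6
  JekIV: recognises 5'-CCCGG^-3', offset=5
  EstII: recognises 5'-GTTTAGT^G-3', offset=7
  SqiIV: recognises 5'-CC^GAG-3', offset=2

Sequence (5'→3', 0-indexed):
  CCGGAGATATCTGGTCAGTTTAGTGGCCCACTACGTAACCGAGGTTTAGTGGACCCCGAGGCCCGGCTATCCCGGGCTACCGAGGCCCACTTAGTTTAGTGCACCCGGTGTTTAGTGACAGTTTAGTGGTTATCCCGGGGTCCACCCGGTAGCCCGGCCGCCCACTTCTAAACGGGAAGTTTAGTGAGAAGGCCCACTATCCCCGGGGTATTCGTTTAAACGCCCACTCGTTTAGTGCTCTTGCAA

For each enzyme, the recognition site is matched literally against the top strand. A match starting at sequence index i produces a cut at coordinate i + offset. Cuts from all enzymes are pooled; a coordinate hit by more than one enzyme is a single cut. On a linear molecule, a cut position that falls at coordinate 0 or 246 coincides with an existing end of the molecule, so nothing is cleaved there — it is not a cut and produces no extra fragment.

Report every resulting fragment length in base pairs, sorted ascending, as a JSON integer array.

Scan for sites:
  NpsIII (GCCCACT, off=6): starts [25, 84, 159, 191, 221] → cuts [31, 90, 165, 197, 227]
  JekIV (CCCGG, off=5): starts [61, 70, 103, 133, 144, 152, 201] → cuts [66, 75, 108, 138, 149, 157, 206]
  EstII (GTTTAGTG, off=7): starts [17, 43, 93, 109, 120, 178, 229] → cuts [24, 50, 100, 116, 127, 185, 236]
  SqiIV (CCGAG, off=2): starts [38, 55, 79] → cuts [40, 57, 81]

All cut coordinates (distinct, sorted): [24, 31, 40, 50, 57, 66, 75, 81, 90, 100, 108, 116, 127, 138, 149, 157, 165, 185, 197, 206, 227, 236]

Fragments:
  [0,24): 24 bp
  [24,31): 7 bp
  [31,40): 9 bp
  [40,50): 10 bp
  [50,57): 7 bp
  [57,66): 9 bp
  [66,75): 9 bp
  [75,81): 6 bp
  [81,90): 9 bp
  [90,100): 10 bp
  [100,108): 8 bp
  [108,116): 8 bp
  [116,127): 11 bp
  [127,138): 11 bp
  [138,149): 11 bp
  [149,157): 8 bp
  [157,165): 8 bp
  [165,185): 20 bp
  [185,197): 12 bp
  [197,206): 9 bp
  [206,227): 21 bp
  [227,236): 9 bp
  [236,246): 10 bp

[6,7,7,8,8,8,8,9,9,9,9,9,9,10,10,10,11,11,11,12,20,21,24]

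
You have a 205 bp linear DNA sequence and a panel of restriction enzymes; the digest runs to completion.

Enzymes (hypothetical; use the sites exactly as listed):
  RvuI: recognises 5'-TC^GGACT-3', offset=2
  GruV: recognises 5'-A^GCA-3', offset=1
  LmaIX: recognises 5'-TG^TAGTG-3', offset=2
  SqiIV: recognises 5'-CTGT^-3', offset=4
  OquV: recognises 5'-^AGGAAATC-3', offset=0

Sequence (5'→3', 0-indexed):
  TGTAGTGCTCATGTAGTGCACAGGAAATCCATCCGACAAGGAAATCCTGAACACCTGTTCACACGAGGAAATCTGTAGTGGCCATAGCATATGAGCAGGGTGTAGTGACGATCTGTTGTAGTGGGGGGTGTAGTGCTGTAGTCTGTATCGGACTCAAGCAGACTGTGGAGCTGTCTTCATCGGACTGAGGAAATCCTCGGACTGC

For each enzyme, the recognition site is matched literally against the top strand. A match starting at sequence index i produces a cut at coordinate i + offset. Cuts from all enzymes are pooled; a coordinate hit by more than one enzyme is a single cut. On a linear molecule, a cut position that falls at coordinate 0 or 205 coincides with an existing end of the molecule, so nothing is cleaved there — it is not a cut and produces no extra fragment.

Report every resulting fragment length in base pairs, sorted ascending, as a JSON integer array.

Per-enzyme occurrences:
  RvuI TCGGACT/2: at [147, 179, 196] ⇒ [149, 181, 198]
  GruV AGCA/1: at [85, 93, 156] ⇒ [86, 94, 157]
  LmaIX TGTAGTG/2: at [0, 11, 73, 100, 116, 128] ⇒ [2, 13, 75, 102, 118, 130]
  SqiIV CTGT/4: at [54, 72, 112, 135, 142, 162, 170] ⇒ [58, 76, 116, 139, 146, 166, 174]
  OquV AGGAAATC/0: at [21, 38, 65, 187] ⇒ [21, 38, 65, 187]

Pooled cuts: [2, 13, 21, 38, 58, 65, 75, 76, 86, 94, 102, 116, 118, 130, 139, 146, 149, 157, 166, 174, 181, 187, 198]

Fragments:
  [0,2): 2 bp
  [2,13): 11 bp
  [13,21): 8 bp
  [21,38): 17 bp
  [38,58): 20 bp
  [58,65): 7 bp
  [65,75): 10 bp
  [75,76): 1 bp
  [76,86): 10 bp
  [86,94): 8 bp
  [94,102): 8 bp
  [102,116): 14 bp
  [116,118): 2 bp
  [118,130): 12 bp
  [130,139): 9 bp
  [139,146): 7 bp
  [146,149): 3 bp
  [149,157): 8 bp
  [157,166): 9 bp
  [166,174): 8 bp
  [174,181): 7 bp
  [181,187): 6 bp
  [187,198): 11 bp
  [198,205): 7 bp

[1,2,2,3,6,7,7,7,7,8,8,8,8,8,9,9,10,10,11,11,12,14,17,20]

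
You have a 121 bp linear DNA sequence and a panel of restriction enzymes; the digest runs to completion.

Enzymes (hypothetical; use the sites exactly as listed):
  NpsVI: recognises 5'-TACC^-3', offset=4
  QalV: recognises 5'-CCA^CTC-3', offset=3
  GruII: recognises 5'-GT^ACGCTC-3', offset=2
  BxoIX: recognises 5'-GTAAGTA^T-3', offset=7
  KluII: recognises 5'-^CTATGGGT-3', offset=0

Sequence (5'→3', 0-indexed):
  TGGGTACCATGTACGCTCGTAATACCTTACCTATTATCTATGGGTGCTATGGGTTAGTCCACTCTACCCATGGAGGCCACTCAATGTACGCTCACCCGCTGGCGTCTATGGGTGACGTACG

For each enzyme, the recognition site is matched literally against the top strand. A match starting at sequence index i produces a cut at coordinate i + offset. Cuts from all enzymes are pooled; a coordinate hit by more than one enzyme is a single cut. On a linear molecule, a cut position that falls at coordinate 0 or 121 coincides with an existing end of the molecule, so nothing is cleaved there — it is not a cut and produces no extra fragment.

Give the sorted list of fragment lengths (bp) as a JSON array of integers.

Per-enzyme occurrences:
  NpsVI (TACC, off=4): starts [4, 22, 27, 64] → cuts [8, 26, 31, 68]
  QalV (CCACTC, off=3): starts [58, 76] → cuts [61, 79]
  GruII (GTACGCTC, off=2): starts [10, 85] → cuts [12, 87]
  BxoIX (GTAAGTAT, off=7): no sites
  KluII (CTATGGGT, off=0): starts [37, 46, 105] → cuts [37, 46, 105]

Pooled cuts: [8, 12, 26, 31, 37, 46, 61, 68, 79, 87, 105]

Fragment lengths:
  [0,8): 8 bp
  [8,12): 4 bp
  [12,26): 14 bp
  [26,31): 5 bp
  [31,37): 6 bp
  [37,46): 9 bp
  [46,61): 15 bp
  [61,68): 7 bp
  [68,79): 11 bp
  [79,87): 8 bp
  [87,105): 18 bp
  [105,121): 16 bp

[4,5,6,7,8,8,9,11,14,15,16,18]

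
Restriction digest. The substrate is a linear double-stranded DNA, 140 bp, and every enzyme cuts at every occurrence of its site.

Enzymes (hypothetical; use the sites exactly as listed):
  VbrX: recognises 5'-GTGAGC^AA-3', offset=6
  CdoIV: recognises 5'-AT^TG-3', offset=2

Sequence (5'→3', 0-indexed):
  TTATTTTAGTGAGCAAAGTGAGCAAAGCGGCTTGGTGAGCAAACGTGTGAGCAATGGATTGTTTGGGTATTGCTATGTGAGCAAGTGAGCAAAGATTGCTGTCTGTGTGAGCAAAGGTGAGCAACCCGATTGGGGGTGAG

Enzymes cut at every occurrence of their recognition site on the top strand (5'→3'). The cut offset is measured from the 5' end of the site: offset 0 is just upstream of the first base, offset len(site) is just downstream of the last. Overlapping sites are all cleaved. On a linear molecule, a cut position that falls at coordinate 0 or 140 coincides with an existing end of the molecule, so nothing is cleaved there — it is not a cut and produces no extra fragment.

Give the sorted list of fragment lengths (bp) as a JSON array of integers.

[6,7,8,8,9,10,10,11,12,12,14,16,17]

Site scan:
  VbrX (GTGAGCAA, off=6): starts [8, 17, 34, 46, 76, 84, 106, 116] → cuts [14, 23, 40, 52, 82, 90, 112, 122]
  CdoIV (ATTG, off=2): starts [57, 68, 94, 128] → cuts [59, 70, 96, 130]

All cut coordinates (distinct, sorted): [14, 23, 40, 52, 59, 70, 82, 90, 96, 112, 122, 130]

Fragment lengths:
  [0,14): 14 bp
  [14,23): 9 bp
  [23,40): 17 bp
  [40,52): 12 bp
  [52,59): 7 bp
  [59,70): 11 bp
  [70,82): 12 bp
  [82,90): 8 bp
  [90,96): 6 bp
  [96,112): 16 bp
  [112,122): 10 bp
  [122,130): 8 bp
  [130,140): 10 bp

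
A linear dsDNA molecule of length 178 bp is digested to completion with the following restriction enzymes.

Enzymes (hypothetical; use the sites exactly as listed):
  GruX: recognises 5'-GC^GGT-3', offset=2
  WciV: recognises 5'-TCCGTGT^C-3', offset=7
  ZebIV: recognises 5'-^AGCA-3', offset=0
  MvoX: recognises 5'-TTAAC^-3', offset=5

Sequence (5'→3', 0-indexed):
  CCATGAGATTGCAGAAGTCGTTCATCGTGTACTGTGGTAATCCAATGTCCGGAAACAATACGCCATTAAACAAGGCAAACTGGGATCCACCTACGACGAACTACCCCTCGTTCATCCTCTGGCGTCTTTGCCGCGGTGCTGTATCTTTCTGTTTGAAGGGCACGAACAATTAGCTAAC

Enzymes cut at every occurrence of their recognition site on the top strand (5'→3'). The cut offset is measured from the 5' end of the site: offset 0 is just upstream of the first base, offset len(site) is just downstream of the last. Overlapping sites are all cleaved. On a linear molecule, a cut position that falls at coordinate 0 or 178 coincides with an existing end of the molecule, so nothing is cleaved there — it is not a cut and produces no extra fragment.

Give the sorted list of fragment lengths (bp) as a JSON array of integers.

[44,134]

Site scan:
  GruX GCGGT/2: at [132] ⇒ [134]
  WciV (TCCGTGTC, off=7): no sites
  ZebIV (AGCA, off=0): no sites
  MvoX (TTAAC, off=5): no sites

Pooled cuts: [134]

Fragments:
  [0,134): 134 bp
  [134,178): 44 bp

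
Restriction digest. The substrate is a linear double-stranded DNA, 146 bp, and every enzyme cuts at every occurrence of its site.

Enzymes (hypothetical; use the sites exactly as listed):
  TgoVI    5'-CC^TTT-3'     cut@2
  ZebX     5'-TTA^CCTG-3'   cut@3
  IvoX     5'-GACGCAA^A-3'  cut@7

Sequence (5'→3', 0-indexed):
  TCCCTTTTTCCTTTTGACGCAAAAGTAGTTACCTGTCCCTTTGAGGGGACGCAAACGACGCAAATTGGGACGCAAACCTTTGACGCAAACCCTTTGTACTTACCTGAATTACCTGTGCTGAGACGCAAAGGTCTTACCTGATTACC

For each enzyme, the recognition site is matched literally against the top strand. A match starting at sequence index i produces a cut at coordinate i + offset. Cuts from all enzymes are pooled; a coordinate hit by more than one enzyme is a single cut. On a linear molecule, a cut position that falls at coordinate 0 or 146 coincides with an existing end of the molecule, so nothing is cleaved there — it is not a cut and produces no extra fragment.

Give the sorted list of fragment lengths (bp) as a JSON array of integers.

Per-enzyme occurrences:
  TgoVI (CCTTT, off=2): starts [2, 9, 37, 76, 90] → cuts [4, 11, 39, 78, 92]
  ZebX (TTACCTG, off=3): starts [28, 99, 108, 133] → cuts [31, 102, 111, 136]
  IvoX (GACGCAAA, off=7): starts [15, 47, 56, 68, 81, 121] → cuts [22, 54, 63, 75, 88, 128]

All cut coordinates (distinct, sorted): [4, 11, 22, 31, 39, 54, 63, 75, 78, 88, 92, 102, 111, 128, 136]

Fragment lengths:
  [0,4): 4 bp
  [4,11): 7 bp
  [11,22): 11 bp
  [22,31): 9 bp
  [31,39): 8 bp
  [39,54): 15 bp
  [54,63): 9 bp
  [63,75): 12 bp
  [75,78): 3 bp
  [78,88): 10 bp
  [88,92): 4 bp
  [92,102): 10 bp
  [102,111): 9 bp
  [111,128): 17 bp
  [128,136): 8 bp
  [136,146): 10 bp

[3,4,4,7,8,8,9,9,9,10,10,10,11,12,15,17]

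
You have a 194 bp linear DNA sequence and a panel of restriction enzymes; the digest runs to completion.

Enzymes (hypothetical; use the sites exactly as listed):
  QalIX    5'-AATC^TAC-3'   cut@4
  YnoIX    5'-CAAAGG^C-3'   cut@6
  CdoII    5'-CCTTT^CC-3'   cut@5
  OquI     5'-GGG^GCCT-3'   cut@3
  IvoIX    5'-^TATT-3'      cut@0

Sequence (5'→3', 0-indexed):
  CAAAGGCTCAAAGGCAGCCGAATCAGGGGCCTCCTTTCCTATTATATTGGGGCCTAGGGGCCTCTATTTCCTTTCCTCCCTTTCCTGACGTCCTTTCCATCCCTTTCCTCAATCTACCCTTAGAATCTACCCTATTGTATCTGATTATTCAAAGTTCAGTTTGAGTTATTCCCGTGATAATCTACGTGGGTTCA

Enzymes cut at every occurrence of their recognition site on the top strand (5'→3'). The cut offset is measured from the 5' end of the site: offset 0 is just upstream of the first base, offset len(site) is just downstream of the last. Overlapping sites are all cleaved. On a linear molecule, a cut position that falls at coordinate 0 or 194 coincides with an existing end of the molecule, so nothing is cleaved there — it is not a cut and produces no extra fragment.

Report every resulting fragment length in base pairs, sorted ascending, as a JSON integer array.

[2,5,5,5,6,7,8,8,8,9,9,10,10,12,13,13,13,14,16,21]

Site scan:
  QalIX (AATCTAC, off=4): starts [110, 123, 178] → cuts [114, 127, 182]
  YnoIX (CAAAGGC, off=6): starts [0, 8] → cuts [6, 14]
  CdoII (CCTTTCC, off=5): starts [32, 69, 78, 91, 101] → cuts [37, 74, 83, 96, 106]
  OquI (GGGGCCT, off=3): starts [25, 48, 56] → cuts [28, 51, 59]
  IvoIX (TATT, off=0): starts [39, 44, 64, 132, 145, 166] → cuts [39, 44, 64, 132, 145, 166]

All cut coordinates (distinct, sorted): [6, 14, 28, 37, 39, 44, 51, 59, 64, 74, 83, 96, 106, 114, 127, 132, 145, 166, 182]

Fragment lengths:
  [0,6): 6 bp
  [6,14): 8 bp
  [14,28): 14 bp
  [28,37): 9 bp
  [37,39): 2 bp
  [39,44): 5 bp
  [44,51): 7 bp
  [51,59): 8 bp
  [59,64): 5 bp
  [64,74): 10 bp
  [74,83): 9 bp
  [83,96): 13 bp
  [96,106): 10 bp
  [106,114): 8 bp
  [114,127): 13 bp
  [127,132): 5 bp
  [132,145): 13 bp
  [145,166): 21 bp
  [166,182): 16 bp
  [182,194): 12 bp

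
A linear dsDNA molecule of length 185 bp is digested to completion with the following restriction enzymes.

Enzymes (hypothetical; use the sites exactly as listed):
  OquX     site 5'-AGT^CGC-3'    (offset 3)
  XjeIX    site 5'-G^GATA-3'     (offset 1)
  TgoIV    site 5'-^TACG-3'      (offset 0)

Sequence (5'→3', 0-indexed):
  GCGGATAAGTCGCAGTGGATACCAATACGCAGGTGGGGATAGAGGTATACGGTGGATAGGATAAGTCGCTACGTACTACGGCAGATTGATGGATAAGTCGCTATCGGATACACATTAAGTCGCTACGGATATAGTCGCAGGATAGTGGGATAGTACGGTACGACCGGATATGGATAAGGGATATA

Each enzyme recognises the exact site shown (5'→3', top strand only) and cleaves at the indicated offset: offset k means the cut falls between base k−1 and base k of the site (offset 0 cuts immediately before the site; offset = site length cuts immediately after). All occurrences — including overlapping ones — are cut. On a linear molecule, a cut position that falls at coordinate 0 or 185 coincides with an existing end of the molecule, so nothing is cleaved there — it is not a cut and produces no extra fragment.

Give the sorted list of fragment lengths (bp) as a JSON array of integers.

Scan for sites:
  OquX (AGTCGC, off=3): starts [7, 63, 95, 117, 132] → cuts [10, 66, 98, 120, 135]
  XjeIX (GGATA, off=1): starts [2, 16, 36, 53, 58, 90, 105, 126, 139, 147, 165, 171, 178] → cuts [3, 17, 37, 54, 59, 91, 106, 127, 140, 148, 166, 172, 179]
  TgoIV (TACG, off=0): starts [25, 47, 69, 76, 123, 153, 158] → cuts [25, 47, 69, 76, 123, 153, 158]

All cut coordinates (distinct, sorted): [3, 10, 17, 25, 37, 47, 54, 59, 66, 69, 76, 91, 98, 106, 120, 123, 127, 135, 140, 148, 153, 158, 166, 172, 179]

Fragments:
  [0,3): 3 bp
  [3,10): 7 bp
  [10,17): 7 bp
  [17,25): 8 bp
  [25,37): 12 bp
  [37,47): 10 bp
  [47,54): 7 bp
  [54,59): 5 bp
  [59,66): 7 bp
  [66,69): 3 bp
  [69,76): 7 bp
  [76,91): 15 bp
  [91,98): 7 bp
  [98,106): 8 bp
  [106,120): 14 bp
  [120,123): 3 bp
  [123,127): 4 bp
  [127,135): 8 bp
  [135,140): 5 bp
  [140,148): 8 bp
  [148,153): 5 bp
  [153,158): 5 bp
  [158,166): 8 bp
  [166,172): 6 bp
  [172,179): 7 bp
  [179,185): 6 bp

[3,3,3,4,5,5,5,5,6,6,7,7,7,7,7,7,7,8,8,8,8,8,10,12,14,15]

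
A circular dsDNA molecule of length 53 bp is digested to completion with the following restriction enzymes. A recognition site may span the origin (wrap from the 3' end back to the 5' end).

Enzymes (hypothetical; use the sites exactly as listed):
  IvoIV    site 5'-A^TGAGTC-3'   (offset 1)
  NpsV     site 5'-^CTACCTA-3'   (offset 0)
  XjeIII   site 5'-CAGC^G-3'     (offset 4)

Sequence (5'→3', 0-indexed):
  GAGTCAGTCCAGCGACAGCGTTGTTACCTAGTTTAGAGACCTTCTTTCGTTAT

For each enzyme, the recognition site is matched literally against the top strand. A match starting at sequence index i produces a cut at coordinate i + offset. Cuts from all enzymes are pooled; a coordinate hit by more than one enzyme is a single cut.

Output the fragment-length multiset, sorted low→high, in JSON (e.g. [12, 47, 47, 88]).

Per-enzyme occurrences:
  IvoIV ATGAGTC/1: at [51] ⇒ [52]
  NpsV (CTACCTA, off=0): no sites
  XjeIII CAGCG/4: at [9, 15] ⇒ [13, 19]

Pooled cuts: [13, 19, 52]

Fragments:
  13→19: 6 bp
  19→52: 33 bp
  52→13 (wrap): 53-52+13 = 14 bp

[6,14,33]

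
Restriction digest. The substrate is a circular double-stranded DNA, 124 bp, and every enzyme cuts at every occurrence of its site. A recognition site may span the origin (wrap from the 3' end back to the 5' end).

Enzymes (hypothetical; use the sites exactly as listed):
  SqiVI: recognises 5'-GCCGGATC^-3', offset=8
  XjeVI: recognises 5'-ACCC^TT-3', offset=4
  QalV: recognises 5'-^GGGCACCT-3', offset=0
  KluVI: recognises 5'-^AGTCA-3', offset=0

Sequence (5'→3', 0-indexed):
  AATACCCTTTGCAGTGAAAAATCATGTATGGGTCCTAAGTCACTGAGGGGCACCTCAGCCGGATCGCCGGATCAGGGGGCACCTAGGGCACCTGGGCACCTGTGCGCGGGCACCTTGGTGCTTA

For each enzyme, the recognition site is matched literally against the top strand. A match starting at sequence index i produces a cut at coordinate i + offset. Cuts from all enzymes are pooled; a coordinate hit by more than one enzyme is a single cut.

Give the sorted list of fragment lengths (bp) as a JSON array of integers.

[3,8,8,9,10,14,18,24,30]

Site scan:
  SqiVI GCCGGATC/8: at [57, 65] ⇒ [65, 73]
  XjeVI ACCCTT/4: at [3] ⇒ [7]
  QalV GGGCACCT/0: at [47, 76, 85, 93, 107] ⇒ [47, 76, 85, 93, 107]
  KluVI AGTCA/0: at [37] ⇒ [37]

Pooled cuts: [7, 37, 47, 65, 73, 76, 85, 93, 107]

Fragments:
  7→37: 30 bp
  37→47: 10 bp
  47→65: 18 bp
  65→73: 8 bp
  73→76: 3 bp
  76→85: 9 bp
  85→93: 8 bp
  93→107: 14 bp
  107→7 (wrap): 124-107+7 = 24 bp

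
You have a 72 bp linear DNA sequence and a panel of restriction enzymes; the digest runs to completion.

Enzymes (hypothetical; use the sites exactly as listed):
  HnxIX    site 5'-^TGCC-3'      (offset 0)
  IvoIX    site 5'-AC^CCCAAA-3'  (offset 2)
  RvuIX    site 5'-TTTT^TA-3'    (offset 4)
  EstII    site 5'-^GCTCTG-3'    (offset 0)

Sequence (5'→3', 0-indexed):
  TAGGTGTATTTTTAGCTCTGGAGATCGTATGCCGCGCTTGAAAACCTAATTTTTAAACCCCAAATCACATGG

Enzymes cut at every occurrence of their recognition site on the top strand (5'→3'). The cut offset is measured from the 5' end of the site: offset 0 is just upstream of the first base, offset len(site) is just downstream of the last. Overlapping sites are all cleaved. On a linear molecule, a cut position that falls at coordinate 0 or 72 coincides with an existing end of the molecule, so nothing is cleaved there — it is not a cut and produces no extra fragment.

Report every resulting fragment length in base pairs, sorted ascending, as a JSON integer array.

[2,5,12,14,15,24]

Scan for sites:
  HnxIX (TGCC, off=0): starts [29] → cuts [29]
  IvoIX (ACCCCAAA, off=2): starts [56] → cuts [58]
  RvuIX (TTTTTA, off=4): starts [8, 49] → cuts [12, 53]
  EstII (GCTCTG, off=0): starts [14] → cuts [14]

All cut coordinates (distinct, sorted): [12, 14, 29, 53, 58]

Fragments:
  [0,12): 12 bp
  [12,14): 2 bp
  [14,29): 15 bp
  [29,53): 24 bp
  [53,58): 5 bp
  [58,72): 14 bp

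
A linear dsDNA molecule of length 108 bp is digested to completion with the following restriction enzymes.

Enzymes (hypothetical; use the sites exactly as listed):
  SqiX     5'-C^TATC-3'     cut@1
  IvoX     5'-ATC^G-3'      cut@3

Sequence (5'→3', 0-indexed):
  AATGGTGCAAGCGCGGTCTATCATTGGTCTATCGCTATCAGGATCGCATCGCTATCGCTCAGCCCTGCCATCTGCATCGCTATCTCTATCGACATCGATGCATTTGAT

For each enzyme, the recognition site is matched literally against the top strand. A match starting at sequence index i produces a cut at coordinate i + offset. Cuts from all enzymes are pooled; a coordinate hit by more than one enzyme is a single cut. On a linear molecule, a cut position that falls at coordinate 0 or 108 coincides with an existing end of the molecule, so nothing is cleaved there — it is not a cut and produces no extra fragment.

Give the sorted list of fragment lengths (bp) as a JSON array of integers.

[2,2,2,4,4,4,5,6,6,10,11,12,18,22]

Scan for sites:
  SqiX (CTATC, off=1): starts [17, 28, 34, 51, 79, 85] → cuts [18, 29, 35, 52, 80, 86]
  IvoX (ATCG, off=3): starts [30, 42, 47, 53, 75, 87, 93] → cuts [33, 45, 50, 56, 78, 90, 96]

All cut coordinates (distinct, sorted): [18, 29, 33, 35, 45, 50, 52, 56, 78, 80, 86, 90, 96]

Fragment lengths:
  [0,18): 18 bp
  [18,29): 11 bp
  [29,33): 4 bp
  [33,35): 2 bp
  [35,45): 10 bp
  [45,50): 5 bp
  [50,52): 2 bp
  [52,56): 4 bp
  [56,78): 22 bp
  [78,80): 2 bp
  [80,86): 6 bp
  [86,90): 4 bp
  [90,96): 6 bp
  [96,108): 12 bp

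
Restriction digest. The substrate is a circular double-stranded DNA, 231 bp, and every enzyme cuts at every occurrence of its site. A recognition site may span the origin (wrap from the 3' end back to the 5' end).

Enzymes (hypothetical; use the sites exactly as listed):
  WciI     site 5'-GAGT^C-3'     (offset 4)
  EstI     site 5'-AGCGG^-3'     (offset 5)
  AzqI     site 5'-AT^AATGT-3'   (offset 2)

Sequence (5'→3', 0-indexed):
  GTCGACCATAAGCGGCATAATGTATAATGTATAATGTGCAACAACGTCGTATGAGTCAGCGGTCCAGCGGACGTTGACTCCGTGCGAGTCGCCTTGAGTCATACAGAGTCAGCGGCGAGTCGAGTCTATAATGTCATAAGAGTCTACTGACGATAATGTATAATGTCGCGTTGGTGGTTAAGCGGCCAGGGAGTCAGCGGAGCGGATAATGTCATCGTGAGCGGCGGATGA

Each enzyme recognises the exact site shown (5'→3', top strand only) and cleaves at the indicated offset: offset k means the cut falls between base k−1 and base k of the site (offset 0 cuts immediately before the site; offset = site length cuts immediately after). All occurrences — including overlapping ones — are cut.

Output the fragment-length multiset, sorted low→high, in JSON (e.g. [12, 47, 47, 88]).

[2,3,4,5,5,5,6,6,6,7,7,7,8,9,9,10,10,11,13,14,17,19,24,24]

Site scan:
  WciI GAGTC/4: at [52, 85, 95, 105, 116, 121, 139, 190, 229] ⇒ [2, 56, 89, 99, 109, 120, 125, 143, 194]
  EstI AGCGG/5: at [10, 57, 65, 110, 180, 195, 200, 219] ⇒ [15, 62, 70, 115, 185, 200, 205, 224]
  AzqI ATAATGT/2: at [16, 23, 30, 127, 152, 159, 205] ⇒ [18, 25, 32, 129, 154, 161, 207]

All cut coordinates (distinct, sorted): [2, 15, 18, 25, 32, 56, 62, 70, 89, 99, 109, 115, 120, 125, 129, 143, 154, 161, 185, 194, 200, 205, 207, 224]

Fragments:
  2→15: 13 bp
  15→18: 3 bp
  18→25: 7 bp
  25→32: 7 bp
  32→56: 24 bp
  56→62: 6 bp
  62→70: 8 bp
  70→89: 19 bp
  89→99: 10 bp
  99→109: 10 bp
  109→115: 6 bp
  115→120: 5 bp
  120→125: 5 bp
  125→129: 4 bp
  129→143: 14 bp
  143→154: 11 bp
  154→161: 7 bp
  161→185: 24 bp
  185→194: 9 bp
  194→200: 6 bp
  200→205: 5 bp
  205→207: 2 bp
  207→224: 17 bp
  224→2 (wrap): 231-224+2 = 9 bp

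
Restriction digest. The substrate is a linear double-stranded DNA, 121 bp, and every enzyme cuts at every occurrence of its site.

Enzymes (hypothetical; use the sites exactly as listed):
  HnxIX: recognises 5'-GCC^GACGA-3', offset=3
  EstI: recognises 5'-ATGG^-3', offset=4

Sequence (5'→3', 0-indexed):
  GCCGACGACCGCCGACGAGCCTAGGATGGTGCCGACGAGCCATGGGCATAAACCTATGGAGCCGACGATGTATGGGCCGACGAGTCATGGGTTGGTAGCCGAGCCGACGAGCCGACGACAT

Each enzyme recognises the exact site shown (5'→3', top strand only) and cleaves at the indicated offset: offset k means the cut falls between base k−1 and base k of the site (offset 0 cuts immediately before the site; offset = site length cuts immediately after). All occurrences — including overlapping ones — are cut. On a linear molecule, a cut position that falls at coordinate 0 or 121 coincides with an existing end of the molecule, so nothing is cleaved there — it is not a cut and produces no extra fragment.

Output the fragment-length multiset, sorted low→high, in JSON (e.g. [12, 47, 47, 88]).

Site scan:
  HnxIX (GCCGACGA, off=3): starts [0, 10, 30, 60, 75, 102, 110] → cuts [3, 13, 33, 63, 78, 105, 113]
  EstI (ATGG, off=4): starts [25, 41, 55, 71, 86] → cuts [29, 45, 59, 75, 90]

Pooled cuts: [3, 13, 29, 33, 45, 59, 63, 75, 78, 90, 105, 113]

Fragment lengths:
  [0,3): 3 bp
  [3,13): 10 bp
  [13,29): 16 bp
  [29,33): 4 bp
  [33,45): 12 bp
  [45,59): 14 bp
  [59,63): 4 bp
  [63,75): 12 bp
  [75,78): 3 bp
  [78,90): 12 bp
  [90,105): 15 bp
  [105,113): 8 bp
  [113,121): 8 bp

[3,3,4,4,8,8,10,12,12,12,14,15,16]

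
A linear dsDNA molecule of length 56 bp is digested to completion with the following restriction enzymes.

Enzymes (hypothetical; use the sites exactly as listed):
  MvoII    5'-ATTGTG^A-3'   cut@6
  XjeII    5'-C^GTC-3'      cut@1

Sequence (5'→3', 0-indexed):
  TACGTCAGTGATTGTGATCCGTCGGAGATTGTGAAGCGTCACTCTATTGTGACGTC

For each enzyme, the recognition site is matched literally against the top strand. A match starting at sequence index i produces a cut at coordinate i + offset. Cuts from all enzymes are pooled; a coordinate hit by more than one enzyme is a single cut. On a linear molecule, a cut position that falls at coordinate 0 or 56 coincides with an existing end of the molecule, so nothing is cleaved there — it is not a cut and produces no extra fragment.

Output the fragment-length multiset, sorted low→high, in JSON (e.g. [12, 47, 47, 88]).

[2,3,3,4,4,13,13,14]

Site scan:
  MvoII (ATTGTGA, off=6): starts [10, 27, 45] → cuts [16, 33, 51]
  XjeII (CGTC, off=1): starts [2, 19, 36, 52] → cuts [3, 20, 37, 53]

Pooled cuts: [3, 16, 20, 33, 37, 51, 53]

Fragments:
  [0,3): 3 bp
  [3,16): 13 bp
  [16,20): 4 bp
  [20,33): 13 bp
  [33,37): 4 bp
  [37,51): 14 bp
  [51,53): 2 bp
  [53,56): 3 bp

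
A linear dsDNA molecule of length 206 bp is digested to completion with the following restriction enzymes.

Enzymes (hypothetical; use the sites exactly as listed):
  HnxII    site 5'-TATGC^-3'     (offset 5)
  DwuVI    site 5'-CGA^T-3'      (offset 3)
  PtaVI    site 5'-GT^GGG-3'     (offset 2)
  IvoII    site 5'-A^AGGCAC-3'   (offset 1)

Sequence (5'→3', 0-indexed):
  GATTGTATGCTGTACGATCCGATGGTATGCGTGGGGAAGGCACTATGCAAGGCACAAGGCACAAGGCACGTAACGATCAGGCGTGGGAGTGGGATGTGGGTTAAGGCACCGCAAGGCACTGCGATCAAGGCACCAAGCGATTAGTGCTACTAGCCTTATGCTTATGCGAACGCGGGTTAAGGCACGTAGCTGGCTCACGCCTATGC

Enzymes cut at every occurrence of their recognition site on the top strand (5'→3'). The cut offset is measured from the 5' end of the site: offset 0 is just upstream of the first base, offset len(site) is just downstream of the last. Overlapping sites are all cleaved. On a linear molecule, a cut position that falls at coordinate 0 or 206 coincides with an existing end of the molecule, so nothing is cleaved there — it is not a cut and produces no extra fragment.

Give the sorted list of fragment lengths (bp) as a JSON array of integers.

Site scan:
  HnxII (TATGC, off=5): starts [5, 25, 43, 156, 162, 201] → cuts [10, 30, 48, 161, 167] (position 206 is a terminus of the linear molecule — no cut)
  DwuVI (CGAT, off=3): starts [14, 19, 73, 121, 137] → cuts [17, 22, 76, 124, 140]
  PtaVI (GTGGG, off=2): starts [30, 82, 88, 95] → cuts [32, 84, 90, 97]
  IvoII (AAGGCAC, off=1): starts [36, 48, 55, 62, 102, 112, 126, 178] → cuts [37, 49, 56, 63, 103, 113, 127, 179]

All cut coordinates (distinct, sorted): [10, 17, 22, 30, 32, 37, 48, 49, 56, 63, 76, 84, 90, 97, 103, 113, 124, 127, 140, 161, 167, 179]

Fragments:
  [0,10): 10 bp
  [10,17): 7 bp
  [17,22): 5 bp
  [22,30): 8 bp
  [30,32): 2 bp
  [32,37): 5 bp
  [37,48): 11 bp
  [48,49): 1 bp
  [49,56): 7 bp
  [56,63): 7 bp
  [63,76): 13 bp
  [76,84): 8 bp
  [84,90): 6 bp
  [90,97): 7 bp
  [97,103): 6 bp
  [103,113): 10 bp
  [113,124): 11 bp
  [124,127): 3 bp
  [127,140): 13 bp
  [140,161): 21 bp
  [161,167): 6 bp
  [167,179): 12 bp
  [179,206): 27 bp

[1,2,3,5,5,6,6,6,7,7,7,7,8,8,10,10,11,11,12,13,13,21,27]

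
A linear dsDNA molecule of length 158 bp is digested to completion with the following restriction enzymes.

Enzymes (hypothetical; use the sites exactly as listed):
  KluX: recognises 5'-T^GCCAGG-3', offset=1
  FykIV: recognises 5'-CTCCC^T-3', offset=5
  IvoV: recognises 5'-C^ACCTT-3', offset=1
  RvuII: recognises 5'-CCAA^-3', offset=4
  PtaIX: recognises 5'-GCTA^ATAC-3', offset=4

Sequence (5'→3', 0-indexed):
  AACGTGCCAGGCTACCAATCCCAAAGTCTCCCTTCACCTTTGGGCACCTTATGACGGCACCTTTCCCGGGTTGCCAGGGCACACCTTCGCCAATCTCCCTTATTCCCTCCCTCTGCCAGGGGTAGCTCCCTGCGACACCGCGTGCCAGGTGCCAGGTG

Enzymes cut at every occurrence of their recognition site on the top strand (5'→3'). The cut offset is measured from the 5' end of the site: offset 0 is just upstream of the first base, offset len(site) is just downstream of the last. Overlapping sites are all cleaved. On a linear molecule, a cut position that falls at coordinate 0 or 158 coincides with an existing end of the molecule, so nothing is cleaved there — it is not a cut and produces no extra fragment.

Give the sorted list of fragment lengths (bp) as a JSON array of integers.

[3,3,5,6,6,7,8,8,10,10,11,12,13,13,13,14,16]

Scan for sites:
  KluX TGCCAGG/1: at [4, 71, 113, 142, 149] ⇒ [5, 72, 114, 143, 150]
  FykIV CTCCCT/5: at [27, 94, 106, 125] ⇒ [32, 99, 111, 130]
  IvoV CACCTT/1: at [34, 44, 57, 81] ⇒ [35, 45, 58, 82]
  RvuII CCAA/4: at [14, 20, 89] ⇒ [18, 24, 93]
  PtaIX (GCTAATAC, off=4): no sites

Pooled cuts: [5, 18, 24, 32, 35, 45, 58, 72, 82, 93, 99, 111, 114, 130, 143, 150]

Fragments:
  [0,5): 5 bp
  [5,18): 13 bp
  [18,24): 6 bp
  [24,32): 8 bp
  [32,35): 3 bp
  [35,45): 10 bp
  [45,58): 13 bp
  [58,72): 14 bp
  [72,82): 10 bp
  [82,93): 11 bp
  [93,99): 6 bp
  [99,111): 12 bp
  [111,114): 3 bp
  [114,130): 16 bp
  [130,143): 13 bp
  [143,150): 7 bp
  [150,158): 8 bp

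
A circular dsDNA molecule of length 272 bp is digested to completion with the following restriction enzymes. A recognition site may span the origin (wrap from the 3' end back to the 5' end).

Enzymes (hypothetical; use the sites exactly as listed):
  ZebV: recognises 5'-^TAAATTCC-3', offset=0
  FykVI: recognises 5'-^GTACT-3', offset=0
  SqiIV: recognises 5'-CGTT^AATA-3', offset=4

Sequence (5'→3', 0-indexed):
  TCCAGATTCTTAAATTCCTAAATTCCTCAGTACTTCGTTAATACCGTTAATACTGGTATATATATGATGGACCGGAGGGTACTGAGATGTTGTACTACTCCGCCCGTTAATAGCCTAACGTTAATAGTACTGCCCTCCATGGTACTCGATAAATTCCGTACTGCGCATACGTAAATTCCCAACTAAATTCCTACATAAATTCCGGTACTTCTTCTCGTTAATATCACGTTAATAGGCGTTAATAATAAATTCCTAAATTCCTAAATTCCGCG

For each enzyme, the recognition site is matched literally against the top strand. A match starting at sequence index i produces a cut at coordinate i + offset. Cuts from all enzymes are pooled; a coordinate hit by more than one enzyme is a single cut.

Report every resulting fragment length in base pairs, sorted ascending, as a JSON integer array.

[4,5,8,8,8,8,8,9,9,10,10,11,11,12,12,13,14,14,15,15,17,21,30]

Site scan:
  ZebV TAAATTCC/0: at [10, 18, 149, 171, 183, 195, 245, 253, 261] ⇒ [10, 18, 149, 171, 183, 195, 245, 253, 261]
  FykVI GTACT/0: at [29, 78, 91, 126, 141, 157, 204] ⇒ [29, 78, 91, 126, 141, 157, 204]
  SqiIV CGTTAATA/4: at [35, 44, 104, 118, 215, 226, 236] ⇒ [39, 48, 108, 122, 219, 230, 240]

Pooled cuts: [10, 18, 29, 39, 48, 78, 91, 108, 122, 126, 141, 149, 157, 171, 183, 195, 204, 219, 230, 240, 245, 253, 261]

Fragments:
  10→18: 8 bp
  18→29: 11 bp
  29→39: 10 bp
  39→48: 9 bp
  48→78: 30 bp
  78→91: 13 bp
  91→108: 17 bp
  108→122: 14 bp
  122→126: 4 bp
  126→141: 15 bp
  141→149: 8 bp
  149→157: 8 bp
  157→171: 14 bp
  171→183: 12 bp
  183→195: 12 bp
  195→204: 9 bp
  204→219: 15 bp
  219→230: 11 bp
  230→240: 10 bp
  240→245: 5 bp
  245→253: 8 bp
  253→261: 8 bp
  261→10 (wrap): 272-261+10 = 21 bp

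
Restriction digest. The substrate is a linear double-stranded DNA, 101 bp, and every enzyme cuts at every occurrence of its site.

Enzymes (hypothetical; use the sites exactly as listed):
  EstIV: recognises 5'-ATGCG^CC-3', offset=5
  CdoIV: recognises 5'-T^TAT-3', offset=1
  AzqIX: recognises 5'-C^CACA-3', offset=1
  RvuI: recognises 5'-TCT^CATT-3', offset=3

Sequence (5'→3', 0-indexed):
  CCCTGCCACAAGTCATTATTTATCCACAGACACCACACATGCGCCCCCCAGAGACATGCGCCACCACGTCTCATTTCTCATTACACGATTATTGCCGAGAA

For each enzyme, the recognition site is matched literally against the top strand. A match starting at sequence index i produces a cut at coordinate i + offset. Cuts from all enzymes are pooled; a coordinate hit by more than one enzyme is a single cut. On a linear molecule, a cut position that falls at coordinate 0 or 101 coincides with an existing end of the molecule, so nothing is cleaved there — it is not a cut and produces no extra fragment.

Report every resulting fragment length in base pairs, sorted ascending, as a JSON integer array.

Site scan:
  EstIV (ATGCGCC, off=5): starts [38, 55] → cuts [43, 60]
  CdoIV (TTAT, off=1): starts [15, 19, 88] → cuts [16, 20, 89]
  AzqIX (CCACA, off=1): starts [5, 23, 32] → cuts [6, 24, 33]
  RvuI (TCTCATT, off=3): starts [68, 75] → cuts [71, 78]

Pooled cuts: [6, 16, 20, 24, 33, 43, 60, 71, 78, 89]

Fragments:
  [0,6): 6 bp
  [6,16): 10 bp
  [16,20): 4 bp
  [20,24): 4 bp
  [24,33): 9 bp
  [33,43): 10 bp
  [43,60): 17 bp
  [60,71): 11 bp
  [71,78): 7 bp
  [78,89): 11 bp
  [89,101): 12 bp

[4,4,6,7,9,10,10,11,11,12,17]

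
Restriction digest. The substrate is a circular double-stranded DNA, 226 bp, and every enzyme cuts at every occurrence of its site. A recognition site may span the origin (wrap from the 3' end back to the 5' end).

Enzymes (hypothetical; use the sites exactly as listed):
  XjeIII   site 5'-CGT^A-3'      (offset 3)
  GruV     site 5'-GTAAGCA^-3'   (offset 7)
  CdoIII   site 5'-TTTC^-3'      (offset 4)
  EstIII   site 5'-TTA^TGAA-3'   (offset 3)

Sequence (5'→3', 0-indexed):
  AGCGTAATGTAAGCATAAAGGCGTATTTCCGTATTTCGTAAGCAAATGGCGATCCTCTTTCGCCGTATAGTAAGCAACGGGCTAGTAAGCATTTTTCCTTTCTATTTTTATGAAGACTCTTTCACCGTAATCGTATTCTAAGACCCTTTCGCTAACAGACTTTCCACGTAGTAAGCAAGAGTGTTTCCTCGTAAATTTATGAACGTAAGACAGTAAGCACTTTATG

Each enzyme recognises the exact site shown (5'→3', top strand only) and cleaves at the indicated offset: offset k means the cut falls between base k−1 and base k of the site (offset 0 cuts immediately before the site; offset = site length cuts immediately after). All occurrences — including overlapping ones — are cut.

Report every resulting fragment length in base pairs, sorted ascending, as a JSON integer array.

[2,3,5,5,5,5,5,5,5,5,6,6,7,7,8,8,9,10,10,10,12,13,13,14,15,16,17]

Site scan:
  XjeIII CGTA/3: at [2, 21, 29, 36, 63, 125, 131, 166, 189, 203] ⇒ [5, 24, 32, 39, 66, 128, 134, 169, 192, 206]
  GruV GTAAGCA/7: at [8, 37, 69, 84, 170, 212] ⇒ [15, 44, 76, 91, 177, 219]
  CdoIII TTTC/4: at [25, 33, 57, 93, 98, 119, 146, 160, 183] ⇒ [29, 37, 61, 97, 102, 123, 150, 164, 187]
  EstIII TTATGAA/3: at [107, 196] ⇒ [110, 199]

All cut coordinates (distinct, sorted): [5, 15, 24, 29, 32, 37, 39, 44, 61, 66, 76, 91, 97, 102, 110, 123, 128, 134, 150, 164, 169, 177, 187, 192, 199, 206, 219]

Fragments:
  5→15: 10 bp
  15→24: 9 bp
  24→29: 5 bp
  29→32: 3 bp
  32→37: 5 bp
  37→39: 2 bp
  39→44: 5 bp
  44→61: 17 bp
  61→66: 5 bp
  66→76: 10 bp
  76→91: 15 bp
  91→97: 6 bp
  97→102: 5 bp
  102→110: 8 bp
  110→123: 13 bp
  123→128: 5 bp
  128→134: 6 bp
  134→150: 16 bp
  150→164: 14 bp
  164→169: 5 bp
  169→177: 8 bp
  177→187: 10 bp
  187→192: 5 bp
  192→199: 7 bp
  199→206: 7 bp
  206→219: 13 bp
  219→5 (wrap): 226-219+5 = 12 bp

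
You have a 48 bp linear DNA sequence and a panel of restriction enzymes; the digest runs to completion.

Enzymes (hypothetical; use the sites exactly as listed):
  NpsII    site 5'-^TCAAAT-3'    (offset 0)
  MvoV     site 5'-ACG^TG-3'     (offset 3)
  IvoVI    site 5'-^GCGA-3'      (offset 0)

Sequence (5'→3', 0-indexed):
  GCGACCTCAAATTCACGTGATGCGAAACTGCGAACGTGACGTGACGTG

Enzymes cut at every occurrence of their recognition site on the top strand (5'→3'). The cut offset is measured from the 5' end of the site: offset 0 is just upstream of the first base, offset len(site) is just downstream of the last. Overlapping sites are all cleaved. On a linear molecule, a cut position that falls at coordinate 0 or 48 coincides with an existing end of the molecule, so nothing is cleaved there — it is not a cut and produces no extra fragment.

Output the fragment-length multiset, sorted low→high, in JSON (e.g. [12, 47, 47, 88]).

[2,4,5,5,6,7,8,11]

Scan for sites:
  NpsII (TCAAAT, off=0): starts [6] → cuts [6]
  MvoV (ACGTG, off=3): starts [14, 33, 38, 43] → cuts [17, 36, 41, 46]
  IvoVI (GCGA, off=0): starts [0, 21, 29] → cuts [21, 29] (position 0 is a terminus of the linear molecule — no cut)

Pooled cuts: [6, 17, 21, 29, 36, 41, 46]

Fragment lengths:
  [0,6): 6 bp
  [6,17): 11 bp
  [17,21): 4 bp
  [21,29): 8 bp
  [29,36): 7 bp
  [36,41): 5 bp
  [41,46): 5 bp
  [46,48): 2 bp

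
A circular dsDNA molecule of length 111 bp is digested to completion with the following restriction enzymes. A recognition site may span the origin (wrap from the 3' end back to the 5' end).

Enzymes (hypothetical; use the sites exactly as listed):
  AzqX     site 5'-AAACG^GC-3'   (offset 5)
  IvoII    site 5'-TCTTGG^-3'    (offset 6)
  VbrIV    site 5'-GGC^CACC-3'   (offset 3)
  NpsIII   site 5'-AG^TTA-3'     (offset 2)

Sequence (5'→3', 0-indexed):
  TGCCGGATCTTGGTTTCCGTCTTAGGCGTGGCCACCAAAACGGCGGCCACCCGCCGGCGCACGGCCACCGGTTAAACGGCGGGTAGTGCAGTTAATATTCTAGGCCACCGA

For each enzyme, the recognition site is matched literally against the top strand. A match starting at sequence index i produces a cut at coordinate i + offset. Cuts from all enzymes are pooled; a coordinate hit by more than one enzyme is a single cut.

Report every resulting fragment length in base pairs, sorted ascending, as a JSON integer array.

Per-enzyme occurrences:
  AzqX (AAACGGC, off=5): starts [37, 73] → cuts [42, 78]
  IvoII (TCTTGG, off=6): starts [7] → cuts [13]
  VbrIV (GGCCACC, off=3): starts [29, 44, 62, 102] → cuts [32, 47, 65, 105]
  NpsIII (AGTTA, off=2): starts [89] → cuts [91]

All cut coordinates (distinct, sorted): [13, 32, 42, 47, 65, 78, 91, 105]

Fragment lengths:
  13→32: 19 bp
  32→42: 10 bp
  42→47: 5 bp
  47→65: 18 bp
  65→78: 13 bp
  78→91: 13 bp
  91→105: 14 bp
  105→13 (wrap): 111-105+13 = 19 bp

[5,10,13,13,14,18,19,19]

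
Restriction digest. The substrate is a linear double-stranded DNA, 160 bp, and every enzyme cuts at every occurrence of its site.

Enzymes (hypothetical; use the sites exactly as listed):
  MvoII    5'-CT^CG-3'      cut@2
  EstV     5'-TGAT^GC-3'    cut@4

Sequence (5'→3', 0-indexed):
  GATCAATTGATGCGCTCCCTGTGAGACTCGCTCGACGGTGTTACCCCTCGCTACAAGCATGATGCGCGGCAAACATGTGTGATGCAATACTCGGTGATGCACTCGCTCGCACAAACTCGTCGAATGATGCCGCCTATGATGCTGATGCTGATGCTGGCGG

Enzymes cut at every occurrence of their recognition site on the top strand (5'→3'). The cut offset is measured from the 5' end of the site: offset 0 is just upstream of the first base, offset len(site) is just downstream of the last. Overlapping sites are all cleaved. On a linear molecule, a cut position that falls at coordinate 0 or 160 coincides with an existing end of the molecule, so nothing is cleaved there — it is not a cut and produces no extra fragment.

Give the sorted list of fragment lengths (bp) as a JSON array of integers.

Scan for sites:
  MvoII (CTCG, off=2): starts [26, 30, 46, 89, 101, 105, 115] → cuts [28, 32, 48, 91, 103, 107, 117]
  EstV (TGATGC, off=4): starts [7, 59, 79, 94, 124, 136, 142, 148] → cuts [11, 63, 83, 98, 128, 140, 146, 152]

All cut coordinates (distinct, sorted): [11, 28, 32, 48, 63, 83, 91, 98, 103, 107, 117, 128, 140, 146, 152]

Fragment lengths:
  [0,11): 11 bp
  [11,28): 17 bp
  [28,32): 4 bp
  [32,48): 16 bp
  [48,63): 15 bp
  [63,83): 20 bp
  [83,91): 8 bp
  [91,98): 7 bp
  [98,103): 5 bp
  [103,107): 4 bp
  [107,117): 10 bp
  [117,128): 11 bp
  [128,140): 12 bp
  [140,146): 6 bp
  [146,152): 6 bp
  [152,160): 8 bp

[4,4,5,6,6,7,8,8,10,11,11,12,15,16,17,20]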